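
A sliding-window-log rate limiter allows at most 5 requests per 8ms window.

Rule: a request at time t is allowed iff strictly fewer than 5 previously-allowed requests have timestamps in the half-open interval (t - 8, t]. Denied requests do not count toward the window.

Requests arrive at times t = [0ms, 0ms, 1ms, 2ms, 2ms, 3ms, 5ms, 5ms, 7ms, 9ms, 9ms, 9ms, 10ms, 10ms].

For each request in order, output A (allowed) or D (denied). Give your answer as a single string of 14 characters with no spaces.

Answer: AAAAADDDDAAAAA

Derivation:
Tracking allowed requests in the window:
  req#1 t=0ms: ALLOW
  req#2 t=0ms: ALLOW
  req#3 t=1ms: ALLOW
  req#4 t=2ms: ALLOW
  req#5 t=2ms: ALLOW
  req#6 t=3ms: DENY
  req#7 t=5ms: DENY
  req#8 t=5ms: DENY
  req#9 t=7ms: DENY
  req#10 t=9ms: ALLOW
  req#11 t=9ms: ALLOW
  req#12 t=9ms: ALLOW
  req#13 t=10ms: ALLOW
  req#14 t=10ms: ALLOW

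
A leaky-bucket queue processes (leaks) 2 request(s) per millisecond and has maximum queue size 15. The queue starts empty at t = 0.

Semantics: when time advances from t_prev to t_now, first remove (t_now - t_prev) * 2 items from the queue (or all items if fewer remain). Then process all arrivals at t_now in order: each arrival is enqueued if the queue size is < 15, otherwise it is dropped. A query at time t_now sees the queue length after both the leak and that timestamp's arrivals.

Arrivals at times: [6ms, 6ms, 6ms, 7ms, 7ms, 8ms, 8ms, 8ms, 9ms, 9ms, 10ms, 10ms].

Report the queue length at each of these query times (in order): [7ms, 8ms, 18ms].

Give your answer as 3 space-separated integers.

Queue lengths at query times:
  query t=7ms: backlog = 3
  query t=8ms: backlog = 4
  query t=18ms: backlog = 0

Answer: 3 4 0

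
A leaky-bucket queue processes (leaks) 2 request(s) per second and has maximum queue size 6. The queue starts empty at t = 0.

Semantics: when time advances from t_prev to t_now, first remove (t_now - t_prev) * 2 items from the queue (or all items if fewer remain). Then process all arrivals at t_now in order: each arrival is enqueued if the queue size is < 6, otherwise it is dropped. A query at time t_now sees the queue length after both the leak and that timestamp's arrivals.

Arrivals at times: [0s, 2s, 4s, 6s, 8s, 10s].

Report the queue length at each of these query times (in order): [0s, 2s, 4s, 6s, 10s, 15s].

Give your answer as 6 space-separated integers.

Queue lengths at query times:
  query t=0s: backlog = 1
  query t=2s: backlog = 1
  query t=4s: backlog = 1
  query t=6s: backlog = 1
  query t=10s: backlog = 1
  query t=15s: backlog = 0

Answer: 1 1 1 1 1 0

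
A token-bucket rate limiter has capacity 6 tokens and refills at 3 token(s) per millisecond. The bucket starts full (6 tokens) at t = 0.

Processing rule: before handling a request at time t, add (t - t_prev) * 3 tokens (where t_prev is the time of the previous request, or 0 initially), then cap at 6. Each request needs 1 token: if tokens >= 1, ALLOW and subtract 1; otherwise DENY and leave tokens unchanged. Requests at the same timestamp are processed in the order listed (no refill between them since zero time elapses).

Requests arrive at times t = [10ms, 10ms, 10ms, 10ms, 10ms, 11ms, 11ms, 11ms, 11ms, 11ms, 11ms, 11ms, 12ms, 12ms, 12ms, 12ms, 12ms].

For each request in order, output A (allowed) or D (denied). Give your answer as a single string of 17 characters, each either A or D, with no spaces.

Answer: AAAAAAAAADDDAAADD

Derivation:
Simulating step by step:
  req#1 t=10ms: ALLOW
  req#2 t=10ms: ALLOW
  req#3 t=10ms: ALLOW
  req#4 t=10ms: ALLOW
  req#5 t=10ms: ALLOW
  req#6 t=11ms: ALLOW
  req#7 t=11ms: ALLOW
  req#8 t=11ms: ALLOW
  req#9 t=11ms: ALLOW
  req#10 t=11ms: DENY
  req#11 t=11ms: DENY
  req#12 t=11ms: DENY
  req#13 t=12ms: ALLOW
  req#14 t=12ms: ALLOW
  req#15 t=12ms: ALLOW
  req#16 t=12ms: DENY
  req#17 t=12ms: DENY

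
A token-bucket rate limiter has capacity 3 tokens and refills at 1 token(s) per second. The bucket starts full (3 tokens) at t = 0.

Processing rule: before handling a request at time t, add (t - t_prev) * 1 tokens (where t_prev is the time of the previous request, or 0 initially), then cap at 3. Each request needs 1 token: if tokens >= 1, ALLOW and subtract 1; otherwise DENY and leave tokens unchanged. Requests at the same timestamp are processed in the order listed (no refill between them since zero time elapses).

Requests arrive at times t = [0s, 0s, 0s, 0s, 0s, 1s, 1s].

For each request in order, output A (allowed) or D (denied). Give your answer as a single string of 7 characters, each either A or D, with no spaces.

Answer: AAADDAD

Derivation:
Simulating step by step:
  req#1 t=0s: ALLOW
  req#2 t=0s: ALLOW
  req#3 t=0s: ALLOW
  req#4 t=0s: DENY
  req#5 t=0s: DENY
  req#6 t=1s: ALLOW
  req#7 t=1s: DENY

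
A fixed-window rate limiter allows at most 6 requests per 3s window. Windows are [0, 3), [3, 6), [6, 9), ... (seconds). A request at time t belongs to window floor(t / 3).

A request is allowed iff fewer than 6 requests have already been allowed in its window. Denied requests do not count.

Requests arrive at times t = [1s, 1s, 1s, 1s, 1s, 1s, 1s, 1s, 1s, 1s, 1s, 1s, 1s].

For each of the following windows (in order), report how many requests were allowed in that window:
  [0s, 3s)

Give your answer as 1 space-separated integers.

Answer: 6

Derivation:
Processing requests:
  req#1 t=1s (window 0): ALLOW
  req#2 t=1s (window 0): ALLOW
  req#3 t=1s (window 0): ALLOW
  req#4 t=1s (window 0): ALLOW
  req#5 t=1s (window 0): ALLOW
  req#6 t=1s (window 0): ALLOW
  req#7 t=1s (window 0): DENY
  req#8 t=1s (window 0): DENY
  req#9 t=1s (window 0): DENY
  req#10 t=1s (window 0): DENY
  req#11 t=1s (window 0): DENY
  req#12 t=1s (window 0): DENY
  req#13 t=1s (window 0): DENY

Allowed counts by window: 6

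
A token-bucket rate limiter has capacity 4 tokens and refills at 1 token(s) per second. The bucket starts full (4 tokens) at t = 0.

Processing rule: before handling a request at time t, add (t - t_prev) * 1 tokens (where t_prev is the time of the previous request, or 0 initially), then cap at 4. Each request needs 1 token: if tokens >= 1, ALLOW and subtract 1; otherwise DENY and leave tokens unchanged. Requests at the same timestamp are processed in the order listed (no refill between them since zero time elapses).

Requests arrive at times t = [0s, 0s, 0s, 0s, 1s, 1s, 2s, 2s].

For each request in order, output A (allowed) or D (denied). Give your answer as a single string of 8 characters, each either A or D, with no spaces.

Answer: AAAAADAD

Derivation:
Simulating step by step:
  req#1 t=0s: ALLOW
  req#2 t=0s: ALLOW
  req#3 t=0s: ALLOW
  req#4 t=0s: ALLOW
  req#5 t=1s: ALLOW
  req#6 t=1s: DENY
  req#7 t=2s: ALLOW
  req#8 t=2s: DENY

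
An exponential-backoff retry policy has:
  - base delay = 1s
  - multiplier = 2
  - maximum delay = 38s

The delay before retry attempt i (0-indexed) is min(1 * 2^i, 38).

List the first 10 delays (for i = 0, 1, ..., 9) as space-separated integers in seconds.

Computing each delay:
  i=0: min(1*2^0, 38) = 1
  i=1: min(1*2^1, 38) = 2
  i=2: min(1*2^2, 38) = 4
  i=3: min(1*2^3, 38) = 8
  i=4: min(1*2^4, 38) = 16
  i=5: min(1*2^5, 38) = 32
  i=6: min(1*2^6, 38) = 38
  i=7: min(1*2^7, 38) = 38
  i=8: min(1*2^8, 38) = 38
  i=9: min(1*2^9, 38) = 38

Answer: 1 2 4 8 16 32 38 38 38 38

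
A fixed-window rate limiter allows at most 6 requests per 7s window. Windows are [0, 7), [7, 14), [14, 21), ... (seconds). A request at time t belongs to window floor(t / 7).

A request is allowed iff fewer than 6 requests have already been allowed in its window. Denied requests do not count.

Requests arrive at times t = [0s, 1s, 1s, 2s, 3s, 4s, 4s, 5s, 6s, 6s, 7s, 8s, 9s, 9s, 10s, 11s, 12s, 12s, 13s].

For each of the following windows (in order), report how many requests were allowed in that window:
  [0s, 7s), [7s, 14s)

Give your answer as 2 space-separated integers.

Processing requests:
  req#1 t=0s (window 0): ALLOW
  req#2 t=1s (window 0): ALLOW
  req#3 t=1s (window 0): ALLOW
  req#4 t=2s (window 0): ALLOW
  req#5 t=3s (window 0): ALLOW
  req#6 t=4s (window 0): ALLOW
  req#7 t=4s (window 0): DENY
  req#8 t=5s (window 0): DENY
  req#9 t=6s (window 0): DENY
  req#10 t=6s (window 0): DENY
  req#11 t=7s (window 1): ALLOW
  req#12 t=8s (window 1): ALLOW
  req#13 t=9s (window 1): ALLOW
  req#14 t=9s (window 1): ALLOW
  req#15 t=10s (window 1): ALLOW
  req#16 t=11s (window 1): ALLOW
  req#17 t=12s (window 1): DENY
  req#18 t=12s (window 1): DENY
  req#19 t=13s (window 1): DENY

Allowed counts by window: 6 6

Answer: 6 6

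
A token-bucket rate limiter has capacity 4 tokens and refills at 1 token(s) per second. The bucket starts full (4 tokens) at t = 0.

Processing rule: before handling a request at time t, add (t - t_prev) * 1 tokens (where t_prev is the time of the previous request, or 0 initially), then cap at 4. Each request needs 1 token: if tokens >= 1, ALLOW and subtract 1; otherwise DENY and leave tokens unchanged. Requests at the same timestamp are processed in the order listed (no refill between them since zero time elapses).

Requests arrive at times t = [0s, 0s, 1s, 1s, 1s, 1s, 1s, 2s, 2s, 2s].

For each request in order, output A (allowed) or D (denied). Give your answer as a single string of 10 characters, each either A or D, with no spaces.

Simulating step by step:
  req#1 t=0s: ALLOW
  req#2 t=0s: ALLOW
  req#3 t=1s: ALLOW
  req#4 t=1s: ALLOW
  req#5 t=1s: ALLOW
  req#6 t=1s: DENY
  req#7 t=1s: DENY
  req#8 t=2s: ALLOW
  req#9 t=2s: DENY
  req#10 t=2s: DENY

Answer: AAAAADDADD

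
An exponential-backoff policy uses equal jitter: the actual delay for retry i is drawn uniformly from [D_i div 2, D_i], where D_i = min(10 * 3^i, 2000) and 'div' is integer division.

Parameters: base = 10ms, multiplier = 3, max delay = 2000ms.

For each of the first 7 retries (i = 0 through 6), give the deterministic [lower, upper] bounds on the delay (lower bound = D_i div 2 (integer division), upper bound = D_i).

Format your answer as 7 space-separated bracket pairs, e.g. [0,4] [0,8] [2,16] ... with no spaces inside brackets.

Computing bounds per retry:
  i=0: D_i=min(10*3^0,2000)=10, bounds=[5,10]
  i=1: D_i=min(10*3^1,2000)=30, bounds=[15,30]
  i=2: D_i=min(10*3^2,2000)=90, bounds=[45,90]
  i=3: D_i=min(10*3^3,2000)=270, bounds=[135,270]
  i=4: D_i=min(10*3^4,2000)=810, bounds=[405,810]
  i=5: D_i=min(10*3^5,2000)=2000, bounds=[1000,2000]
  i=6: D_i=min(10*3^6,2000)=2000, bounds=[1000,2000]

Answer: [5,10] [15,30] [45,90] [135,270] [405,810] [1000,2000] [1000,2000]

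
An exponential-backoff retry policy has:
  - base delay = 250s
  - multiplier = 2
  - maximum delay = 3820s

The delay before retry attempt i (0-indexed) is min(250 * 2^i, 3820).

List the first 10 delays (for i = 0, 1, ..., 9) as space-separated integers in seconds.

Computing each delay:
  i=0: min(250*2^0, 3820) = 250
  i=1: min(250*2^1, 3820) = 500
  i=2: min(250*2^2, 3820) = 1000
  i=3: min(250*2^3, 3820) = 2000
  i=4: min(250*2^4, 3820) = 3820
  i=5: min(250*2^5, 3820) = 3820
  i=6: min(250*2^6, 3820) = 3820
  i=7: min(250*2^7, 3820) = 3820
  i=8: min(250*2^8, 3820) = 3820
  i=9: min(250*2^9, 3820) = 3820

Answer: 250 500 1000 2000 3820 3820 3820 3820 3820 3820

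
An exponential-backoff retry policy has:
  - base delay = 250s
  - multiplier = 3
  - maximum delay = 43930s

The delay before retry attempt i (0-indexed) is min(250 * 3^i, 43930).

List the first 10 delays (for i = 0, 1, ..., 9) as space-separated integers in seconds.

Answer: 250 750 2250 6750 20250 43930 43930 43930 43930 43930

Derivation:
Computing each delay:
  i=0: min(250*3^0, 43930) = 250
  i=1: min(250*3^1, 43930) = 750
  i=2: min(250*3^2, 43930) = 2250
  i=3: min(250*3^3, 43930) = 6750
  i=4: min(250*3^4, 43930) = 20250
  i=5: min(250*3^5, 43930) = 43930
  i=6: min(250*3^6, 43930) = 43930
  i=7: min(250*3^7, 43930) = 43930
  i=8: min(250*3^8, 43930) = 43930
  i=9: min(250*3^9, 43930) = 43930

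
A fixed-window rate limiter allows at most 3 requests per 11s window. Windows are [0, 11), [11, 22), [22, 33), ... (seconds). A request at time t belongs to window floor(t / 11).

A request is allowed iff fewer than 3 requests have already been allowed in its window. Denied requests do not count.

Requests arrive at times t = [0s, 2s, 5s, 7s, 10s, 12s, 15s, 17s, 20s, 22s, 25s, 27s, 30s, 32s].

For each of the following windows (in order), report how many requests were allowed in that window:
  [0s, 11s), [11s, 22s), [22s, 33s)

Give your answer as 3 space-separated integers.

Processing requests:
  req#1 t=0s (window 0): ALLOW
  req#2 t=2s (window 0): ALLOW
  req#3 t=5s (window 0): ALLOW
  req#4 t=7s (window 0): DENY
  req#5 t=10s (window 0): DENY
  req#6 t=12s (window 1): ALLOW
  req#7 t=15s (window 1): ALLOW
  req#8 t=17s (window 1): ALLOW
  req#9 t=20s (window 1): DENY
  req#10 t=22s (window 2): ALLOW
  req#11 t=25s (window 2): ALLOW
  req#12 t=27s (window 2): ALLOW
  req#13 t=30s (window 2): DENY
  req#14 t=32s (window 2): DENY

Allowed counts by window: 3 3 3

Answer: 3 3 3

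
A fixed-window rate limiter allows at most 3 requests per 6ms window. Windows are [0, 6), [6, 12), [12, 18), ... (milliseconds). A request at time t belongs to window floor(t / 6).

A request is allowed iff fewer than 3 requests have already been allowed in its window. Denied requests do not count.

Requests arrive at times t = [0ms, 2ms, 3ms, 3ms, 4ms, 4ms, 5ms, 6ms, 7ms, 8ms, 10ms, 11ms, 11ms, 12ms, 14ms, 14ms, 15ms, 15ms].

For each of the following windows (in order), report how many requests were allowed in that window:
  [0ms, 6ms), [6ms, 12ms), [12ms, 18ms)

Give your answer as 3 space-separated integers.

Answer: 3 3 3

Derivation:
Processing requests:
  req#1 t=0ms (window 0): ALLOW
  req#2 t=2ms (window 0): ALLOW
  req#3 t=3ms (window 0): ALLOW
  req#4 t=3ms (window 0): DENY
  req#5 t=4ms (window 0): DENY
  req#6 t=4ms (window 0): DENY
  req#7 t=5ms (window 0): DENY
  req#8 t=6ms (window 1): ALLOW
  req#9 t=7ms (window 1): ALLOW
  req#10 t=8ms (window 1): ALLOW
  req#11 t=10ms (window 1): DENY
  req#12 t=11ms (window 1): DENY
  req#13 t=11ms (window 1): DENY
  req#14 t=12ms (window 2): ALLOW
  req#15 t=14ms (window 2): ALLOW
  req#16 t=14ms (window 2): ALLOW
  req#17 t=15ms (window 2): DENY
  req#18 t=15ms (window 2): DENY

Allowed counts by window: 3 3 3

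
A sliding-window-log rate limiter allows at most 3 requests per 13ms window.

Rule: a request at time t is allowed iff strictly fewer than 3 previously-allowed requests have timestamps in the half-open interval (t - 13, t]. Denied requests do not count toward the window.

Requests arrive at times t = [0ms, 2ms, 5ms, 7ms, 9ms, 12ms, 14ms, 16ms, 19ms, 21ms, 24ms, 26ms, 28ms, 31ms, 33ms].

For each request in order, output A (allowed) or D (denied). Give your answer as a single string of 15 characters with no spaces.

Answer: AAADDDAAADDDAAA

Derivation:
Tracking allowed requests in the window:
  req#1 t=0ms: ALLOW
  req#2 t=2ms: ALLOW
  req#3 t=5ms: ALLOW
  req#4 t=7ms: DENY
  req#5 t=9ms: DENY
  req#6 t=12ms: DENY
  req#7 t=14ms: ALLOW
  req#8 t=16ms: ALLOW
  req#9 t=19ms: ALLOW
  req#10 t=21ms: DENY
  req#11 t=24ms: DENY
  req#12 t=26ms: DENY
  req#13 t=28ms: ALLOW
  req#14 t=31ms: ALLOW
  req#15 t=33ms: ALLOW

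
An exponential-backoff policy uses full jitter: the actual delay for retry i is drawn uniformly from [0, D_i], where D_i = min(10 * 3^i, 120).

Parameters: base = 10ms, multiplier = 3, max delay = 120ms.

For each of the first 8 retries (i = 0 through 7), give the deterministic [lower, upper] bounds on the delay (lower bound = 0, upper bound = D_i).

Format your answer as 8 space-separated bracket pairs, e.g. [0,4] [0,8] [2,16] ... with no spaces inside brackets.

Answer: [0,10] [0,30] [0,90] [0,120] [0,120] [0,120] [0,120] [0,120]

Derivation:
Computing bounds per retry:
  i=0: D_i=min(10*3^0,120)=10, bounds=[0,10]
  i=1: D_i=min(10*3^1,120)=30, bounds=[0,30]
  i=2: D_i=min(10*3^2,120)=90, bounds=[0,90]
  i=3: D_i=min(10*3^3,120)=120, bounds=[0,120]
  i=4: D_i=min(10*3^4,120)=120, bounds=[0,120]
  i=5: D_i=min(10*3^5,120)=120, bounds=[0,120]
  i=6: D_i=min(10*3^6,120)=120, bounds=[0,120]
  i=7: D_i=min(10*3^7,120)=120, bounds=[0,120]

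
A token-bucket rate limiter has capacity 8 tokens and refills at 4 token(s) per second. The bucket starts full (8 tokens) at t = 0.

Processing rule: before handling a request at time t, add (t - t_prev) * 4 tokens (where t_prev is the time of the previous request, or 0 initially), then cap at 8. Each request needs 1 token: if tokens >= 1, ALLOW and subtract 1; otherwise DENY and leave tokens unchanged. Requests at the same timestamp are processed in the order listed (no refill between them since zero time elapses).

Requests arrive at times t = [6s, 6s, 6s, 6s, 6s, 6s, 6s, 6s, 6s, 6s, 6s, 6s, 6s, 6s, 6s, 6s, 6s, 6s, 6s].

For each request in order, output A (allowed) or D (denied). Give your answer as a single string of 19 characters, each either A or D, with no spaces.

Simulating step by step:
  req#1 t=6s: ALLOW
  req#2 t=6s: ALLOW
  req#3 t=6s: ALLOW
  req#4 t=6s: ALLOW
  req#5 t=6s: ALLOW
  req#6 t=6s: ALLOW
  req#7 t=6s: ALLOW
  req#8 t=6s: ALLOW
  req#9 t=6s: DENY
  req#10 t=6s: DENY
  req#11 t=6s: DENY
  req#12 t=6s: DENY
  req#13 t=6s: DENY
  req#14 t=6s: DENY
  req#15 t=6s: DENY
  req#16 t=6s: DENY
  req#17 t=6s: DENY
  req#18 t=6s: DENY
  req#19 t=6s: DENY

Answer: AAAAAAAADDDDDDDDDDD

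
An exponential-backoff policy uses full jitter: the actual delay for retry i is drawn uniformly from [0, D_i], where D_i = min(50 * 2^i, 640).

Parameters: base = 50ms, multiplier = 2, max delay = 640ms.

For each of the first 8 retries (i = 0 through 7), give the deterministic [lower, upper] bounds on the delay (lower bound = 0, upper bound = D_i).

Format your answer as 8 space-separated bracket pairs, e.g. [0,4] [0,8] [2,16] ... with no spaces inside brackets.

Computing bounds per retry:
  i=0: D_i=min(50*2^0,640)=50, bounds=[0,50]
  i=1: D_i=min(50*2^1,640)=100, bounds=[0,100]
  i=2: D_i=min(50*2^2,640)=200, bounds=[0,200]
  i=3: D_i=min(50*2^3,640)=400, bounds=[0,400]
  i=4: D_i=min(50*2^4,640)=640, bounds=[0,640]
  i=5: D_i=min(50*2^5,640)=640, bounds=[0,640]
  i=6: D_i=min(50*2^6,640)=640, bounds=[0,640]
  i=7: D_i=min(50*2^7,640)=640, bounds=[0,640]

Answer: [0,50] [0,100] [0,200] [0,400] [0,640] [0,640] [0,640] [0,640]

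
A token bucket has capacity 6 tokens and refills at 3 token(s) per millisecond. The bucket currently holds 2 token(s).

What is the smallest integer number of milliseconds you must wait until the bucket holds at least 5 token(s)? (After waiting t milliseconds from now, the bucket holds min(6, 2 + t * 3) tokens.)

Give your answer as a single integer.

Answer: 1

Derivation:
Need 2 + t * 3 >= 5, so t >= 3/3.
Smallest integer t = ceil(3/3) = 1.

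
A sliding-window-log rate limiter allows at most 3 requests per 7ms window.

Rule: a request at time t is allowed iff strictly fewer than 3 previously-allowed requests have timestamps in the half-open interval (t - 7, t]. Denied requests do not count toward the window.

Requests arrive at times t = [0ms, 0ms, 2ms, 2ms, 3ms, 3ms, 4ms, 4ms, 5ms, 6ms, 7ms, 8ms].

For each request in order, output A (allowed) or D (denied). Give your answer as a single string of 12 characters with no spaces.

Answer: AAADDDDDDDAA

Derivation:
Tracking allowed requests in the window:
  req#1 t=0ms: ALLOW
  req#2 t=0ms: ALLOW
  req#3 t=2ms: ALLOW
  req#4 t=2ms: DENY
  req#5 t=3ms: DENY
  req#6 t=3ms: DENY
  req#7 t=4ms: DENY
  req#8 t=4ms: DENY
  req#9 t=5ms: DENY
  req#10 t=6ms: DENY
  req#11 t=7ms: ALLOW
  req#12 t=8ms: ALLOW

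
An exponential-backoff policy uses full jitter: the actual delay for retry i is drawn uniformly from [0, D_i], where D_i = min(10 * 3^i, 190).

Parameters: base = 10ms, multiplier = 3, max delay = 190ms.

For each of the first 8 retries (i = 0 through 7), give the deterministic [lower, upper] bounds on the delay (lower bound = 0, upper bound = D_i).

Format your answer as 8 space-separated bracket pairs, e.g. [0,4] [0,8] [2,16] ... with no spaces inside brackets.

Computing bounds per retry:
  i=0: D_i=min(10*3^0,190)=10, bounds=[0,10]
  i=1: D_i=min(10*3^1,190)=30, bounds=[0,30]
  i=2: D_i=min(10*3^2,190)=90, bounds=[0,90]
  i=3: D_i=min(10*3^3,190)=190, bounds=[0,190]
  i=4: D_i=min(10*3^4,190)=190, bounds=[0,190]
  i=5: D_i=min(10*3^5,190)=190, bounds=[0,190]
  i=6: D_i=min(10*3^6,190)=190, bounds=[0,190]
  i=7: D_i=min(10*3^7,190)=190, bounds=[0,190]

Answer: [0,10] [0,30] [0,90] [0,190] [0,190] [0,190] [0,190] [0,190]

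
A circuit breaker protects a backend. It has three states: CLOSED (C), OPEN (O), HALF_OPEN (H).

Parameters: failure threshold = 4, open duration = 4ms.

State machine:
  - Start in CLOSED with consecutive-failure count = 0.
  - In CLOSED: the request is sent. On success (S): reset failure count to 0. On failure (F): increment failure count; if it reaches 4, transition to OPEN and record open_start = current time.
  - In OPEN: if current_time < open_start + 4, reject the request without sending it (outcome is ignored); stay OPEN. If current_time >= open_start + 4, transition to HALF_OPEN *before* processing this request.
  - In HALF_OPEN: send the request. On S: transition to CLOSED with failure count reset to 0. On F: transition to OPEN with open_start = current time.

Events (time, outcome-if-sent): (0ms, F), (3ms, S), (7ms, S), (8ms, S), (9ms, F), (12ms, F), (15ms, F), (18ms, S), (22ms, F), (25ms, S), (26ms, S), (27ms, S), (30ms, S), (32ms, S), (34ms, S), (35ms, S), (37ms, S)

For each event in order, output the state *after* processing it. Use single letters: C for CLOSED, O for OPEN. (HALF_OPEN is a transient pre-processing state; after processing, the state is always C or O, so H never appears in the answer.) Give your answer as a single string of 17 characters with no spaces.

Answer: CCCCCCCCCCCCCCCCC

Derivation:
State after each event:
  event#1 t=0ms outcome=F: state=CLOSED
  event#2 t=3ms outcome=S: state=CLOSED
  event#3 t=7ms outcome=S: state=CLOSED
  event#4 t=8ms outcome=S: state=CLOSED
  event#5 t=9ms outcome=F: state=CLOSED
  event#6 t=12ms outcome=F: state=CLOSED
  event#7 t=15ms outcome=F: state=CLOSED
  event#8 t=18ms outcome=S: state=CLOSED
  event#9 t=22ms outcome=F: state=CLOSED
  event#10 t=25ms outcome=S: state=CLOSED
  event#11 t=26ms outcome=S: state=CLOSED
  event#12 t=27ms outcome=S: state=CLOSED
  event#13 t=30ms outcome=S: state=CLOSED
  event#14 t=32ms outcome=S: state=CLOSED
  event#15 t=34ms outcome=S: state=CLOSED
  event#16 t=35ms outcome=S: state=CLOSED
  event#17 t=37ms outcome=S: state=CLOSED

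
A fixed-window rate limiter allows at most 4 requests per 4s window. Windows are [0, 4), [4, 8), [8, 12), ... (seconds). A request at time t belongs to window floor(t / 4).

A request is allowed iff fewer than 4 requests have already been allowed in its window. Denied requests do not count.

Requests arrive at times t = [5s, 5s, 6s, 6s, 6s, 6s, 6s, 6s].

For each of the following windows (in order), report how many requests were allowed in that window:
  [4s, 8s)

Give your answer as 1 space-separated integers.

Answer: 4

Derivation:
Processing requests:
  req#1 t=5s (window 1): ALLOW
  req#2 t=5s (window 1): ALLOW
  req#3 t=6s (window 1): ALLOW
  req#4 t=6s (window 1): ALLOW
  req#5 t=6s (window 1): DENY
  req#6 t=6s (window 1): DENY
  req#7 t=6s (window 1): DENY
  req#8 t=6s (window 1): DENY

Allowed counts by window: 4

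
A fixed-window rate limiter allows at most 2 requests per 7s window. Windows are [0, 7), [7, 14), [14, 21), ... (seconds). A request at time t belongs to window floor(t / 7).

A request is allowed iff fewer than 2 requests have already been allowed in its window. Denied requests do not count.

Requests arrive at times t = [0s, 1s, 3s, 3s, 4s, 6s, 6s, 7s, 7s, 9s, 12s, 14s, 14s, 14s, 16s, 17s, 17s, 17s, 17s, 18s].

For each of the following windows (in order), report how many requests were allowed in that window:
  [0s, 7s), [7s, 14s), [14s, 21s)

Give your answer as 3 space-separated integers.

Answer: 2 2 2

Derivation:
Processing requests:
  req#1 t=0s (window 0): ALLOW
  req#2 t=1s (window 0): ALLOW
  req#3 t=3s (window 0): DENY
  req#4 t=3s (window 0): DENY
  req#5 t=4s (window 0): DENY
  req#6 t=6s (window 0): DENY
  req#7 t=6s (window 0): DENY
  req#8 t=7s (window 1): ALLOW
  req#9 t=7s (window 1): ALLOW
  req#10 t=9s (window 1): DENY
  req#11 t=12s (window 1): DENY
  req#12 t=14s (window 2): ALLOW
  req#13 t=14s (window 2): ALLOW
  req#14 t=14s (window 2): DENY
  req#15 t=16s (window 2): DENY
  req#16 t=17s (window 2): DENY
  req#17 t=17s (window 2): DENY
  req#18 t=17s (window 2): DENY
  req#19 t=17s (window 2): DENY
  req#20 t=18s (window 2): DENY

Allowed counts by window: 2 2 2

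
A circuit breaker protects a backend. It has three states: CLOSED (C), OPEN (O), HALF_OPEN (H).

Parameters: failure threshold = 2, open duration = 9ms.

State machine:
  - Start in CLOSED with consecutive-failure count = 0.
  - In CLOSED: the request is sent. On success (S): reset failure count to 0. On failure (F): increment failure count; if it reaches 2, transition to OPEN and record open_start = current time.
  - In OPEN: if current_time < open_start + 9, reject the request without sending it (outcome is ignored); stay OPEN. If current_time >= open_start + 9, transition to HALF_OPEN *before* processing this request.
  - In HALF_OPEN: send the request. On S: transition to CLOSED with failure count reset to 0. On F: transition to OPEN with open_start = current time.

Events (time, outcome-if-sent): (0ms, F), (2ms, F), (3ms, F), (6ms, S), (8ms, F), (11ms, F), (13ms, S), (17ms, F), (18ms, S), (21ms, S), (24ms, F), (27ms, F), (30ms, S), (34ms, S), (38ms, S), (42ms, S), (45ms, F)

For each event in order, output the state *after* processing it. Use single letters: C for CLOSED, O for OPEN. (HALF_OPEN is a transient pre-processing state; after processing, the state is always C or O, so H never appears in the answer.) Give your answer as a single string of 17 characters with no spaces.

State after each event:
  event#1 t=0ms outcome=F: state=CLOSED
  event#2 t=2ms outcome=F: state=OPEN
  event#3 t=3ms outcome=F: state=OPEN
  event#4 t=6ms outcome=S: state=OPEN
  event#5 t=8ms outcome=F: state=OPEN
  event#6 t=11ms outcome=F: state=OPEN
  event#7 t=13ms outcome=S: state=OPEN
  event#8 t=17ms outcome=F: state=OPEN
  event#9 t=18ms outcome=S: state=OPEN
  event#10 t=21ms outcome=S: state=CLOSED
  event#11 t=24ms outcome=F: state=CLOSED
  event#12 t=27ms outcome=F: state=OPEN
  event#13 t=30ms outcome=S: state=OPEN
  event#14 t=34ms outcome=S: state=OPEN
  event#15 t=38ms outcome=S: state=CLOSED
  event#16 t=42ms outcome=S: state=CLOSED
  event#17 t=45ms outcome=F: state=CLOSED

Answer: COOOOOOOOCCOOOCCC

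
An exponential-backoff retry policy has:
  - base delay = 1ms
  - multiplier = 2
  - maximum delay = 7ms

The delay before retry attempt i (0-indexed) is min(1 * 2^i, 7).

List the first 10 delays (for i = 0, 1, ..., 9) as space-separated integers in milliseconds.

Computing each delay:
  i=0: min(1*2^0, 7) = 1
  i=1: min(1*2^1, 7) = 2
  i=2: min(1*2^2, 7) = 4
  i=3: min(1*2^3, 7) = 7
  i=4: min(1*2^4, 7) = 7
  i=5: min(1*2^5, 7) = 7
  i=6: min(1*2^6, 7) = 7
  i=7: min(1*2^7, 7) = 7
  i=8: min(1*2^8, 7) = 7
  i=9: min(1*2^9, 7) = 7

Answer: 1 2 4 7 7 7 7 7 7 7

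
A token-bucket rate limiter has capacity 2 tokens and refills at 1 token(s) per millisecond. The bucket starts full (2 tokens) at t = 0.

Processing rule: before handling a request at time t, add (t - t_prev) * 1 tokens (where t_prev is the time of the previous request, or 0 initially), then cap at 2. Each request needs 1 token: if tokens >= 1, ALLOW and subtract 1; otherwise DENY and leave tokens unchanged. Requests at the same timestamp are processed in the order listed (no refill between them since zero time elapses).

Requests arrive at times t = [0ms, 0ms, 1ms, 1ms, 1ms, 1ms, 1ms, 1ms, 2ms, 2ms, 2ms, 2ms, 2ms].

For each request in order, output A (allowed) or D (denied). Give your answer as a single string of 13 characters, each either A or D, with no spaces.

Simulating step by step:
  req#1 t=0ms: ALLOW
  req#2 t=0ms: ALLOW
  req#3 t=1ms: ALLOW
  req#4 t=1ms: DENY
  req#5 t=1ms: DENY
  req#6 t=1ms: DENY
  req#7 t=1ms: DENY
  req#8 t=1ms: DENY
  req#9 t=2ms: ALLOW
  req#10 t=2ms: DENY
  req#11 t=2ms: DENY
  req#12 t=2ms: DENY
  req#13 t=2ms: DENY

Answer: AAADDDDDADDDD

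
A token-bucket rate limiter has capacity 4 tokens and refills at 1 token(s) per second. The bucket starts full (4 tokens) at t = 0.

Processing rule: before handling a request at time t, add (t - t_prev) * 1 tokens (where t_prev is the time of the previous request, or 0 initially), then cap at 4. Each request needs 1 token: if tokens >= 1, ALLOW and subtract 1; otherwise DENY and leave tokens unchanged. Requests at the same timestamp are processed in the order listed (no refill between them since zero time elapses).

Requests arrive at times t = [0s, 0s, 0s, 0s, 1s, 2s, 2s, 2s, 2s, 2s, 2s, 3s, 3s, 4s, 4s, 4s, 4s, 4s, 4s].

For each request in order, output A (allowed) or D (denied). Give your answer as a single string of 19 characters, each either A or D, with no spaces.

Simulating step by step:
  req#1 t=0s: ALLOW
  req#2 t=0s: ALLOW
  req#3 t=0s: ALLOW
  req#4 t=0s: ALLOW
  req#5 t=1s: ALLOW
  req#6 t=2s: ALLOW
  req#7 t=2s: DENY
  req#8 t=2s: DENY
  req#9 t=2s: DENY
  req#10 t=2s: DENY
  req#11 t=2s: DENY
  req#12 t=3s: ALLOW
  req#13 t=3s: DENY
  req#14 t=4s: ALLOW
  req#15 t=4s: DENY
  req#16 t=4s: DENY
  req#17 t=4s: DENY
  req#18 t=4s: DENY
  req#19 t=4s: DENY

Answer: AAAAAADDDDDADADDDDD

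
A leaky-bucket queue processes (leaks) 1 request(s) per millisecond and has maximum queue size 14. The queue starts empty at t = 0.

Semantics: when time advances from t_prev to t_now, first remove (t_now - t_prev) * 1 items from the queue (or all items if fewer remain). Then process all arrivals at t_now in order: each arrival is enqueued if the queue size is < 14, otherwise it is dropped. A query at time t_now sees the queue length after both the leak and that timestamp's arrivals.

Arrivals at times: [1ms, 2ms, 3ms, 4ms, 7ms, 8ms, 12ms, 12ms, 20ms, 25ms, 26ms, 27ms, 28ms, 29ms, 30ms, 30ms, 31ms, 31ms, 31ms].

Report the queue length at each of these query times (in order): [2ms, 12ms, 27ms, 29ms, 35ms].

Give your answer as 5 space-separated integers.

Queue lengths at query times:
  query t=2ms: backlog = 1
  query t=12ms: backlog = 2
  query t=27ms: backlog = 1
  query t=29ms: backlog = 1
  query t=35ms: backlog = 0

Answer: 1 2 1 1 0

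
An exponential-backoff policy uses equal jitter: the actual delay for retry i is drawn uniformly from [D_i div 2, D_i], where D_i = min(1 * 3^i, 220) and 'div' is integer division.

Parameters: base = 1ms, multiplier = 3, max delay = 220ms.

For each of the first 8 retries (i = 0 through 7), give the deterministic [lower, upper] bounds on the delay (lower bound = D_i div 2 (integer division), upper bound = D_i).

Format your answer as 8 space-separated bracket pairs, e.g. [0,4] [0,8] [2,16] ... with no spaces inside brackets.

Computing bounds per retry:
  i=0: D_i=min(1*3^0,220)=1, bounds=[0,1]
  i=1: D_i=min(1*3^1,220)=3, bounds=[1,3]
  i=2: D_i=min(1*3^2,220)=9, bounds=[4,9]
  i=3: D_i=min(1*3^3,220)=27, bounds=[13,27]
  i=4: D_i=min(1*3^4,220)=81, bounds=[40,81]
  i=5: D_i=min(1*3^5,220)=220, bounds=[110,220]
  i=6: D_i=min(1*3^6,220)=220, bounds=[110,220]
  i=7: D_i=min(1*3^7,220)=220, bounds=[110,220]

Answer: [0,1] [1,3] [4,9] [13,27] [40,81] [110,220] [110,220] [110,220]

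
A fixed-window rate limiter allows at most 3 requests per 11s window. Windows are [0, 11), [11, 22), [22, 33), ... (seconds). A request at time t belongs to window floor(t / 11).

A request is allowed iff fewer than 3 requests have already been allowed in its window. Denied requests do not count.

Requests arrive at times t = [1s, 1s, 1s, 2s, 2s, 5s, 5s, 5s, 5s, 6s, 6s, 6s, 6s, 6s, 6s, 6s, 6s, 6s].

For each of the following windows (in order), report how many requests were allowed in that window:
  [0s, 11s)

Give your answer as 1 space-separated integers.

Answer: 3

Derivation:
Processing requests:
  req#1 t=1s (window 0): ALLOW
  req#2 t=1s (window 0): ALLOW
  req#3 t=1s (window 0): ALLOW
  req#4 t=2s (window 0): DENY
  req#5 t=2s (window 0): DENY
  req#6 t=5s (window 0): DENY
  req#7 t=5s (window 0): DENY
  req#8 t=5s (window 0): DENY
  req#9 t=5s (window 0): DENY
  req#10 t=6s (window 0): DENY
  req#11 t=6s (window 0): DENY
  req#12 t=6s (window 0): DENY
  req#13 t=6s (window 0): DENY
  req#14 t=6s (window 0): DENY
  req#15 t=6s (window 0): DENY
  req#16 t=6s (window 0): DENY
  req#17 t=6s (window 0): DENY
  req#18 t=6s (window 0): DENY

Allowed counts by window: 3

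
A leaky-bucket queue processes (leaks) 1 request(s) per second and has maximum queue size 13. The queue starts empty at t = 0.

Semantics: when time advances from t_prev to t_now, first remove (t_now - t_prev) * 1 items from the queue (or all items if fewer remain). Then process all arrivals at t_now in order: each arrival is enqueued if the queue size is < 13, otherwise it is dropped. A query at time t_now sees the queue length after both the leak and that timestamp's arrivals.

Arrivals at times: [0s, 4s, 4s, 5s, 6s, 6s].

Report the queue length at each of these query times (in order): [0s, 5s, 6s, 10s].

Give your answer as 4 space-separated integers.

Queue lengths at query times:
  query t=0s: backlog = 1
  query t=5s: backlog = 2
  query t=6s: backlog = 3
  query t=10s: backlog = 0

Answer: 1 2 3 0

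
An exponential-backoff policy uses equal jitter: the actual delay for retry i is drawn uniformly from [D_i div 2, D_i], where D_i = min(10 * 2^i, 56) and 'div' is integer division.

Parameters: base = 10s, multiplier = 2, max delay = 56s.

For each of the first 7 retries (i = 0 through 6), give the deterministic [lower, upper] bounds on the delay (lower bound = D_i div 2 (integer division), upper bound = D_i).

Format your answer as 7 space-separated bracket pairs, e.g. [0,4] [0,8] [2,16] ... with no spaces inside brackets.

Answer: [5,10] [10,20] [20,40] [28,56] [28,56] [28,56] [28,56]

Derivation:
Computing bounds per retry:
  i=0: D_i=min(10*2^0,56)=10, bounds=[5,10]
  i=1: D_i=min(10*2^1,56)=20, bounds=[10,20]
  i=2: D_i=min(10*2^2,56)=40, bounds=[20,40]
  i=3: D_i=min(10*2^3,56)=56, bounds=[28,56]
  i=4: D_i=min(10*2^4,56)=56, bounds=[28,56]
  i=5: D_i=min(10*2^5,56)=56, bounds=[28,56]
  i=6: D_i=min(10*2^6,56)=56, bounds=[28,56]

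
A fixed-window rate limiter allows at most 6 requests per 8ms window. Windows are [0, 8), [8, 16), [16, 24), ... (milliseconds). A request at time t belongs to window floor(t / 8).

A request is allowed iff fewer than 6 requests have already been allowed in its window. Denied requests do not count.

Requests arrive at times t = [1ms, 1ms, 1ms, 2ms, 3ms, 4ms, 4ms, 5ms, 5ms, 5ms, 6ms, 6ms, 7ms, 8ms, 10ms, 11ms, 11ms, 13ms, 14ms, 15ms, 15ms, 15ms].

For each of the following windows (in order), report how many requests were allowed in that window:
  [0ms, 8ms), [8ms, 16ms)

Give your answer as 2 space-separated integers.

Answer: 6 6

Derivation:
Processing requests:
  req#1 t=1ms (window 0): ALLOW
  req#2 t=1ms (window 0): ALLOW
  req#3 t=1ms (window 0): ALLOW
  req#4 t=2ms (window 0): ALLOW
  req#5 t=3ms (window 0): ALLOW
  req#6 t=4ms (window 0): ALLOW
  req#7 t=4ms (window 0): DENY
  req#8 t=5ms (window 0): DENY
  req#9 t=5ms (window 0): DENY
  req#10 t=5ms (window 0): DENY
  req#11 t=6ms (window 0): DENY
  req#12 t=6ms (window 0): DENY
  req#13 t=7ms (window 0): DENY
  req#14 t=8ms (window 1): ALLOW
  req#15 t=10ms (window 1): ALLOW
  req#16 t=11ms (window 1): ALLOW
  req#17 t=11ms (window 1): ALLOW
  req#18 t=13ms (window 1): ALLOW
  req#19 t=14ms (window 1): ALLOW
  req#20 t=15ms (window 1): DENY
  req#21 t=15ms (window 1): DENY
  req#22 t=15ms (window 1): DENY

Allowed counts by window: 6 6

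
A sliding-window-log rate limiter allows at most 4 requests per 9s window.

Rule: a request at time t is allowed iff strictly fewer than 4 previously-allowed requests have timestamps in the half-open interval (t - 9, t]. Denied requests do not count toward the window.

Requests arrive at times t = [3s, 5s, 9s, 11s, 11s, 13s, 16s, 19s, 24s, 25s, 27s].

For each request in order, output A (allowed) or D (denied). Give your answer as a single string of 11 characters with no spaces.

Answer: AAAADAAAAAA

Derivation:
Tracking allowed requests in the window:
  req#1 t=3s: ALLOW
  req#2 t=5s: ALLOW
  req#3 t=9s: ALLOW
  req#4 t=11s: ALLOW
  req#5 t=11s: DENY
  req#6 t=13s: ALLOW
  req#7 t=16s: ALLOW
  req#8 t=19s: ALLOW
  req#9 t=24s: ALLOW
  req#10 t=25s: ALLOW
  req#11 t=27s: ALLOW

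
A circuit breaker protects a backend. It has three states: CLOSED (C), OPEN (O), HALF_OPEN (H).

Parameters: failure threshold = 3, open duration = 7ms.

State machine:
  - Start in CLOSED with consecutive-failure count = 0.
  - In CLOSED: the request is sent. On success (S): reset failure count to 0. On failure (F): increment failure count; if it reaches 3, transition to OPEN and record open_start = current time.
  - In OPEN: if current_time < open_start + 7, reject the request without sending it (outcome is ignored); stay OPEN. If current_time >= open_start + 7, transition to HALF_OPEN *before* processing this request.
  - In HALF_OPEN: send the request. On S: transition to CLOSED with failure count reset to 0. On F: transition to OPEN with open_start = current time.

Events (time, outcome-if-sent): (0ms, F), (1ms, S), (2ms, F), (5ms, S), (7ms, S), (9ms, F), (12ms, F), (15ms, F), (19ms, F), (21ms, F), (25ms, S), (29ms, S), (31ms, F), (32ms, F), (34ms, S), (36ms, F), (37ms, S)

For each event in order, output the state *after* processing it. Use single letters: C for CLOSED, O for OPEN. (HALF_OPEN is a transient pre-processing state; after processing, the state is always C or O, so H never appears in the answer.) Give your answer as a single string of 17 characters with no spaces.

Answer: CCCCCCCOOOCCCCCCC

Derivation:
State after each event:
  event#1 t=0ms outcome=F: state=CLOSED
  event#2 t=1ms outcome=S: state=CLOSED
  event#3 t=2ms outcome=F: state=CLOSED
  event#4 t=5ms outcome=S: state=CLOSED
  event#5 t=7ms outcome=S: state=CLOSED
  event#6 t=9ms outcome=F: state=CLOSED
  event#7 t=12ms outcome=F: state=CLOSED
  event#8 t=15ms outcome=F: state=OPEN
  event#9 t=19ms outcome=F: state=OPEN
  event#10 t=21ms outcome=F: state=OPEN
  event#11 t=25ms outcome=S: state=CLOSED
  event#12 t=29ms outcome=S: state=CLOSED
  event#13 t=31ms outcome=F: state=CLOSED
  event#14 t=32ms outcome=F: state=CLOSED
  event#15 t=34ms outcome=S: state=CLOSED
  event#16 t=36ms outcome=F: state=CLOSED
  event#17 t=37ms outcome=S: state=CLOSED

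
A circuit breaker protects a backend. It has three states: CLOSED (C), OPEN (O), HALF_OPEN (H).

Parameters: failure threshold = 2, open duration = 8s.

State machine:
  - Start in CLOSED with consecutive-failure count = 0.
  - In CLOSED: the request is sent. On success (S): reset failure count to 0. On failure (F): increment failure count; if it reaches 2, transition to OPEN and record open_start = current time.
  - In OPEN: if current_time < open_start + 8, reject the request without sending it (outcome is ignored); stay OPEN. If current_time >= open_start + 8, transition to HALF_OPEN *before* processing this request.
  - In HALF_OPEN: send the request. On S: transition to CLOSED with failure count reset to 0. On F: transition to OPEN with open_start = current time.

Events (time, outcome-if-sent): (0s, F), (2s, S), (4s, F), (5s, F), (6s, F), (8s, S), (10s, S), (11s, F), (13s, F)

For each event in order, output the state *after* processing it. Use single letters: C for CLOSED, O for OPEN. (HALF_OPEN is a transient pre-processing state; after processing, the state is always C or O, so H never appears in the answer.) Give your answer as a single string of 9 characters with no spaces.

State after each event:
  event#1 t=0s outcome=F: state=CLOSED
  event#2 t=2s outcome=S: state=CLOSED
  event#3 t=4s outcome=F: state=CLOSED
  event#4 t=5s outcome=F: state=OPEN
  event#5 t=6s outcome=F: state=OPEN
  event#6 t=8s outcome=S: state=OPEN
  event#7 t=10s outcome=S: state=OPEN
  event#8 t=11s outcome=F: state=OPEN
  event#9 t=13s outcome=F: state=OPEN

Answer: CCCOOOOOO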